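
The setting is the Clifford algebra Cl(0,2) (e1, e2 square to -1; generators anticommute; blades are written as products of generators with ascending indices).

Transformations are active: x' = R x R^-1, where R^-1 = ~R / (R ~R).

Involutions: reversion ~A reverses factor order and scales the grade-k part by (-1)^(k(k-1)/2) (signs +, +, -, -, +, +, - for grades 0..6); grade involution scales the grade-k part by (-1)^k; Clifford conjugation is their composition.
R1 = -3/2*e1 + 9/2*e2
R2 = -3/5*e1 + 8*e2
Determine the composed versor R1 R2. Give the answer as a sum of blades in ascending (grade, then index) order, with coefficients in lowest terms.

Distribute over the terms of R1 (each basis-blade product reordered to ascending indices, repeated generators contracted through their squares):
(-3/2*e1) R2 = -9/10 - 12*e1 e2
(9/2*e2) R2 = -36 + 27/10*e1 e2
Summing the partial products and collecting blades:
Answer: -369/10 - 93/10*e1 e2


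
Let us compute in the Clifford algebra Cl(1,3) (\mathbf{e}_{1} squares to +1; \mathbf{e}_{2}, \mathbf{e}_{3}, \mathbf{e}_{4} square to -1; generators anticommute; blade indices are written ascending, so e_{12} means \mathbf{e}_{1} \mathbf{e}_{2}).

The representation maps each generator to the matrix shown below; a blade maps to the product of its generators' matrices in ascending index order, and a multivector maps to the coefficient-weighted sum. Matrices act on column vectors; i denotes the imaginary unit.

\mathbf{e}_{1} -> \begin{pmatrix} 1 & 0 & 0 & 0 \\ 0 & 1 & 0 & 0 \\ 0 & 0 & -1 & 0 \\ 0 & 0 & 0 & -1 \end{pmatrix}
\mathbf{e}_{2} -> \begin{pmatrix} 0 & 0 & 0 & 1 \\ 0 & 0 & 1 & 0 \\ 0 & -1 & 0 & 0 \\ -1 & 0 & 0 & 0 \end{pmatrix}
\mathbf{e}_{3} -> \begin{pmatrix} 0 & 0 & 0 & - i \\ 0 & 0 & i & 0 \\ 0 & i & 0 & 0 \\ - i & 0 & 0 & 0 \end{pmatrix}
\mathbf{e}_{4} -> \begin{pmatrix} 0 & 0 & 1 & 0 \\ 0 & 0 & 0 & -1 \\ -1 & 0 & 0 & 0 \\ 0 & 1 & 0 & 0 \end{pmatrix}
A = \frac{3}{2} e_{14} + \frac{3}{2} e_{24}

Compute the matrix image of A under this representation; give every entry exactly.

Bivector images (products of the table entries): rho(e_{14}) = rho(\mathbf{e}_{1})rho(\mathbf{e}_{4}) = \begin{pmatrix} 0 & 0 & 1 & 0 \\ 0 & 0 & 0 & -1 \\ 1 & 0 & 0 & 0 \\ 0 & -1 & 0 & 0 \end{pmatrix}; rho(e_{24}) = rho(\mathbf{e}_{2})rho(\mathbf{e}_{4}) = \begin{pmatrix} 0 & 1 & 0 & 0 \\ -1 & 0 & 0 & 0 \\ 0 & 0 & 0 & 1 \\ 0 & 0 & -1 & 0 \end{pmatrix}.
M = (\frac{3}{2})*rho(e_{14}) + (\frac{3}{2})*rho(e_{24}), summed entrywise:
Answer: \begin{pmatrix} 0 & \frac{3}{2} & \frac{3}{2} & 0 \\ - \frac{3}{2} & 0 & 0 & - \frac{3}{2} \\ \frac{3}{2} & 0 & 0 & \frac{3}{2} \\ 0 & - \frac{3}{2} & - \frac{3}{2} & 0 \end{pmatrix}


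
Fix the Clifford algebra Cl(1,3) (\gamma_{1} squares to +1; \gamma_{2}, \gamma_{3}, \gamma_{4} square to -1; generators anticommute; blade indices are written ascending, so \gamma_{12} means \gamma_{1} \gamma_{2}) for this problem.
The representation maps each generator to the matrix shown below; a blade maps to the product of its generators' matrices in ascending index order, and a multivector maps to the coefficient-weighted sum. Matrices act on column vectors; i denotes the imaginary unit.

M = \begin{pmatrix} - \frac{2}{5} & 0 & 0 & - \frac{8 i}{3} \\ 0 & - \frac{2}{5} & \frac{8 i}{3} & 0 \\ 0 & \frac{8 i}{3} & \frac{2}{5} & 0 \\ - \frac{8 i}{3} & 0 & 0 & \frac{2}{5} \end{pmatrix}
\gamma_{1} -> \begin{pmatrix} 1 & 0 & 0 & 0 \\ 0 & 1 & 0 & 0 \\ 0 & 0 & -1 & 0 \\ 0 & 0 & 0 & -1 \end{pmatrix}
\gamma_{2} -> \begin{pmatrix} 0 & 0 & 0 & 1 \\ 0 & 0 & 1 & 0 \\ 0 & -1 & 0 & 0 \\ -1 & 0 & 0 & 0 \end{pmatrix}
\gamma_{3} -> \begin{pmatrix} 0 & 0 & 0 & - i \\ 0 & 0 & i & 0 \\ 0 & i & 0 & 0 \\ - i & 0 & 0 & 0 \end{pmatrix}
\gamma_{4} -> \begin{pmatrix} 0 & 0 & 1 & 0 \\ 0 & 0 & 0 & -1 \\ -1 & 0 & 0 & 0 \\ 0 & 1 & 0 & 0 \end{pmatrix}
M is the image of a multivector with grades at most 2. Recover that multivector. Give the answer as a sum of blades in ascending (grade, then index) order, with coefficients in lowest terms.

Method: the blade images are trace-orthogonal — tr(rho(e_A) rho(e_B)^-1) = 4 if A = B and 0 otherwise — and rho(e_A)^-1 = (e_A)^2 * rho(e_A) with (e_A)^2 = +1 or -1, so the coefficient of e_A in the preimage is (e_A)^2 * tr(M rho(e_A))/4.
Nonzero projections over blades of grade <= 2: \gamma_{1}: (\gamma_{1})^2 = +1, tr(M rho(\gamma_{1})) = - \frac{8}{5}, coefficient -\frac{2}{5}; \gamma_{3}: (\gamma_{3})^2 = -1, tr(M rho(\gamma_{3})) = - \frac{32}{3}, coefficient \frac{8}{3}. Every other blade of grade <= 2 projects to 0.
Answer: -\frac{2}{5} \gamma_{1} + \frac{8}{3} \gamma_{3}


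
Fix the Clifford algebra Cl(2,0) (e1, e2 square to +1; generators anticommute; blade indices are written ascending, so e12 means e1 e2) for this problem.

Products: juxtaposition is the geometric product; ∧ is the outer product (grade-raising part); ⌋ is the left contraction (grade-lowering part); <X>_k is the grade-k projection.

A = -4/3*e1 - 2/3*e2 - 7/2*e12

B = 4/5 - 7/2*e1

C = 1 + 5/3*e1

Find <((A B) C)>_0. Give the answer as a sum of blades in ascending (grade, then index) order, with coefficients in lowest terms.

step 1: 14/3 - 16/15*e1 - 767/60*e2 - 77/15*e12
step 2: 26/9 + 302/45*e1 - 761/180*e2 + 2911/180*e12
step 3: 26/9
Answer: 26/9


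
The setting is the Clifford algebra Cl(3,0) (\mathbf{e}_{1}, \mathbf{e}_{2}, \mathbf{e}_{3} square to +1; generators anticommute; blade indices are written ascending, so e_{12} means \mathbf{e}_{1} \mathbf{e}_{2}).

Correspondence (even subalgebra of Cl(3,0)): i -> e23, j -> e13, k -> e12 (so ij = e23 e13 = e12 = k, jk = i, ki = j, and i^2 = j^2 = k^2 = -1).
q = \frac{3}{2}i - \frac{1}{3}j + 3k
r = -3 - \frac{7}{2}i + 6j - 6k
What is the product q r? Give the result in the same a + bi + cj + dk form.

In blades: q = 3 e_{12} - \frac{1}{3} e_{13} + \frac{3}{2} e_{23}, r = -3 - 6 e_{12} + 6 e_{13} - \frac{7}{2} e_{23}.
Distribute q over r term by term (generator squares from the signature, products reordered to ascending indices): (3 e_{12})*r = 18 - 9 e_{12} - \frac{21}{2} e_{13} - 18 e_{23}; (-\frac{1}{3} e_{13})*r = 2 - \frac{7}{6} e_{12} + e_{13} + 2 e_{23}; (\frac{3}{2} e_{23})*r = \frac{21}{4} + 9 e_{12} + 9 e_{13} - \frac{9}{2} e_{23}.
Sum: \frac{101}{4} - \frac{7}{6} e_{12} - \frac{1}{2} e_{13} - \frac{41}{2} e_{23}; translating back through the correspondence:
Answer: \frac{101}{4} - \frac{41}{2}i - \frac{1}{2}j - \frac{7}{6}k


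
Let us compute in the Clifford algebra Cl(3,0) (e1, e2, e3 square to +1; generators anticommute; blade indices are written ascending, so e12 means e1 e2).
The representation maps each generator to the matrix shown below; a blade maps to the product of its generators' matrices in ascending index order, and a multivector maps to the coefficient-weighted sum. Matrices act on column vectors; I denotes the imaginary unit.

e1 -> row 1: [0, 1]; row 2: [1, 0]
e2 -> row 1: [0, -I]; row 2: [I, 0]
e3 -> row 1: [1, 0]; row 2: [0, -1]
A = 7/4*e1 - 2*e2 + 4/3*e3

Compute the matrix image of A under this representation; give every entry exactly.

M = (7/4)*rho(e1) + (-2)*rho(e2) + (4/3)*rho(e3), summed entrywise:
Answer: row 1: [4/3, 7/4 + 2*I]; row 2: [7/4 - 2*I, -4/3]


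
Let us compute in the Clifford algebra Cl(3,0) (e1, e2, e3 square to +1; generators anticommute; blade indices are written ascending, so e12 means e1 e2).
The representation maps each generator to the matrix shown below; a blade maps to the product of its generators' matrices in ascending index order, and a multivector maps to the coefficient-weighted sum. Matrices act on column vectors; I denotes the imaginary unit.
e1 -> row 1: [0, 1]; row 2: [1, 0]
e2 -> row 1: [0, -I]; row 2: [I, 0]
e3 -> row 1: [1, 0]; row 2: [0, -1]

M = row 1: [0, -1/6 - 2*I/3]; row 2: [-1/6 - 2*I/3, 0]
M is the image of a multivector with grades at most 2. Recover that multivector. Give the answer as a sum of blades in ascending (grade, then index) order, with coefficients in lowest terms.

Method: 1, rho(e1), rho(e2), rho(e3) form a trace-orthogonal basis of the 2x2 complex matrices (tr(X Y) = 2 if X = Y, else 0), so M = m0*1 + m1*rho(e1) + m2*rho(e2) + m3*rho(e3) with m0 = tr(M)/2 = 0, m1 = tr(M rho(e1))/2 = -1/6 - 2*I/3, m2 = tr(M rho(e2))/2 = 0, m3 = tr(M rho(e3))/2 = 0.
Multiplying table entries, the bivector images are rho(e12) = I*rho(e3), rho(e13) = -I*rho(e2), rho(e23) = I*rho(e1); with real blade coefficients the real parts of m0..m3 are the coefficients of 1, e1, e2, e3 and the imaginary parts give the bivectors (e23: Im m1, e13: -Im m2, e12: Im m3).
Answer: -1/6*e1 - 2/3*e23


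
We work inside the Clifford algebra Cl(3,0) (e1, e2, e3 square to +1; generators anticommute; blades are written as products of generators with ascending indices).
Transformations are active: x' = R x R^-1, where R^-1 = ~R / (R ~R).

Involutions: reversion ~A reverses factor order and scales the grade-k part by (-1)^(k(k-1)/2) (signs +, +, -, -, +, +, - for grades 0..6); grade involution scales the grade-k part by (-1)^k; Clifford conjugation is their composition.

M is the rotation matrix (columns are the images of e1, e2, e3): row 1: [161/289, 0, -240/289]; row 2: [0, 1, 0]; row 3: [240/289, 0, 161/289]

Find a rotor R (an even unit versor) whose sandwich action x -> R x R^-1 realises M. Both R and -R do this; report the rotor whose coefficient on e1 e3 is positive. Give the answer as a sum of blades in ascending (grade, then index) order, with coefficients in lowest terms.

Method: write R = a + b12*e1 e2 + b13*e1 e3 + b23*e2 e3 with a^2 + b12^2 + b13^2 + b23^2 = 1 (so R^-1 = ~R). Expanding the columns R e_j ~R gives tr M = 4a^2 - 1 and, from the antisymmetric part, M21 - M12 = -4a*b12, M13 - M31 = 4a*b13, M32 - M23 = -4a*b23.
Here tr M = 611/289, so a^2 = (1 + tr M)/4 = 225/289 and a = ±15/17. Taking a = 15/17: M21 - M12 = 0, M13 - M31 = -480/289, M32 - M23 = 0, giving b12 = 0, b13 = -8/17, b23 = 0, i.e. R = 15/17 - 8/17*e1 e3.
Its e1 e3 coefficient is negative, so report the other preimage -R.
Answer: -15/17 + 8/17*e1 e3. Recall the cover is two-to-one: with M of trace 611/289, both preimages act alike, and the stated e1 e3 sign chooses the sheet.


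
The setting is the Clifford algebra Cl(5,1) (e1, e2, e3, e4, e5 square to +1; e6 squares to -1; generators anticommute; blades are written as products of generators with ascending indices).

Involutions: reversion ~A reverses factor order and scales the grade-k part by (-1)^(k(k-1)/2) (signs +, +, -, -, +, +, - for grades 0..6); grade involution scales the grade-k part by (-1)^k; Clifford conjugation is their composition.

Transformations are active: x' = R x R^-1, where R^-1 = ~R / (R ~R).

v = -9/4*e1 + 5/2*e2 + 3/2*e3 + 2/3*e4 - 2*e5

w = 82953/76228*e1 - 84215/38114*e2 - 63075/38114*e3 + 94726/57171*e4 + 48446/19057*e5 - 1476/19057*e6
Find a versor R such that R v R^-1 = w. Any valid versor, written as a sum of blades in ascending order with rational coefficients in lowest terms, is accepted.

Take R = v + w = -22140/19057*e1 + 5535/19057*e2 - 2952/19057*e3 + 44280/19057*e4 + 10332/19057*e5 - 1476/19057*e6. Because q(v) = q(w) = 2593/144, conjugation by R sends v exactly to w.
Answer: -22140/19057*e1 + 5535/19057*e2 - 2952/19057*e3 + 44280/19057*e4 + 10332/19057*e5 - 1476/19057*e6


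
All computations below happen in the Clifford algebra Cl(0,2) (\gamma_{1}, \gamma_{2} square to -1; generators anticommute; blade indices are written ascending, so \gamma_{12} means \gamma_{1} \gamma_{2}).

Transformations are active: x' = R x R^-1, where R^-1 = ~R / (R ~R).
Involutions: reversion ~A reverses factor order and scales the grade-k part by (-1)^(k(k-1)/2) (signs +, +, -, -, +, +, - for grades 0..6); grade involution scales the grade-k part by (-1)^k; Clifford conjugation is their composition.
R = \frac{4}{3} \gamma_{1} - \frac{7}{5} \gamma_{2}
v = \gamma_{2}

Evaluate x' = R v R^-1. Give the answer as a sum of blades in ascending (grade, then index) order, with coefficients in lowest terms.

~R = \frac{4}{3} \gamma_{1} - \frac{7}{5} \gamma_{2}, and R ~R = -\frac{841}{225}, so R^-1 = ~R / (-\frac{841}{225}).
R v = \frac{7}{5} + \frac{4}{3} \gamma_{12}
Answer: -\frac{840}{841} \gamma_{1} + \frac{41}{841} \gamma_{2}


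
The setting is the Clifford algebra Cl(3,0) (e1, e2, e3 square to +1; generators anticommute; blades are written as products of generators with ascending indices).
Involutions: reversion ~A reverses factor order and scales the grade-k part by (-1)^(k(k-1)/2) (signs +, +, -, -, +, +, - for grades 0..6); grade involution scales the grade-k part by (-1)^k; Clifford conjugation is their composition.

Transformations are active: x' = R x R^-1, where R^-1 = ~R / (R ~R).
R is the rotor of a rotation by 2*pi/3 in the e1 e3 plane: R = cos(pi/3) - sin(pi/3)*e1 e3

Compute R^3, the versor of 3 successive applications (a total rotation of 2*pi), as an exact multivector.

The rotor phase is half the rotation angle and phases add under composition, so 3 steps in the e1 e3 plane accumulate phase 3*(pi/3) = pi: R^3 = cos(pi) - sin(pi)*e1 e3.
cos(pi) = -1 and sin(pi) = 0, so R^3 = -1. The total rotation 2*pi is 1 full turn, so every vector returns to itself, yet the rotor is -1, on the OTHER sheet of the double cover (an odd number of 2*pi turns).
Answer: -1


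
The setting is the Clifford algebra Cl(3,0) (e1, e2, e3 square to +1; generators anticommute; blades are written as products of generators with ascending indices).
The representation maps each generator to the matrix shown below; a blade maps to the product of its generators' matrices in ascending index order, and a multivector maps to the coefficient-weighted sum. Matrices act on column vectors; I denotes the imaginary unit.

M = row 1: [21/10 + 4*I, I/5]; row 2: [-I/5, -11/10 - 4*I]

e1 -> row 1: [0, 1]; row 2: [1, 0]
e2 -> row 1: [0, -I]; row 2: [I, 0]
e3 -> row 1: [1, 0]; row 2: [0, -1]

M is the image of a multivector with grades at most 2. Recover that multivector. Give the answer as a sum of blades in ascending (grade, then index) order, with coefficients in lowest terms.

Method: 1, rho(e1), rho(e2), rho(e3) form a trace-orthogonal basis of the 2x2 complex matrices (tr(X Y) = 2 if X = Y, else 0), so M = m0*1 + m1*rho(e1) + m2*rho(e2) + m3*rho(e3) with m0 = tr(M)/2 = 1/2, m1 = tr(M rho(e1))/2 = 0, m2 = tr(M rho(e2))/2 = -1/5, m3 = tr(M rho(e3))/2 = 8/5 + 4*I.
Multiplying table entries, the bivector images are rho(e1 e2) = I*rho(e3), rho(e1 e3) = -I*rho(e2), rho(e2 e3) = I*rho(e1); with real blade coefficients the real parts of m0..m3 are the coefficients of 1, e1, e2, e3 and the imaginary parts give the bivectors (e2 e3: Im m1, e1 e3: -Im m2, e1 e2: Im m3).
Answer: 1/2 - 1/5*e2 + 8/5*e3 + 4*e1 e2


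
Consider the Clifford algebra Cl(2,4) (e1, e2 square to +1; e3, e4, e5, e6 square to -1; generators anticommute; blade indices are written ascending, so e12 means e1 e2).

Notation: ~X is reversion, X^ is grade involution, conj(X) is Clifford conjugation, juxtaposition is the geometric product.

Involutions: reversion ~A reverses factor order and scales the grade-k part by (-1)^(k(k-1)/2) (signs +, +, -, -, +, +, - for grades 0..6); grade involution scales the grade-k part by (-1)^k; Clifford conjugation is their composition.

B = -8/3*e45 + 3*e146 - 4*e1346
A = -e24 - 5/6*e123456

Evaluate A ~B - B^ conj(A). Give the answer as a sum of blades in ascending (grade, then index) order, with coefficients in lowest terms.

first term: -2/3*e25 - 3*e126 - 5/2*e235 + 56/9*e1236
second term: 2/3*e25 - 3*e126 - 5/2*e235 + 56/9*e1236
Answer: -4/3*e25


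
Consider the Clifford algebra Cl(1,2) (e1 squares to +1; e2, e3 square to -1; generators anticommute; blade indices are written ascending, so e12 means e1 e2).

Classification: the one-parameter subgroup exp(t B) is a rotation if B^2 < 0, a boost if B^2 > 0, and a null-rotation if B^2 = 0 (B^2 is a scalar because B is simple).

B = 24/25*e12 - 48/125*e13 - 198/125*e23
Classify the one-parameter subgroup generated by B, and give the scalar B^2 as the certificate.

B^2 term by term: the squares give (24/25)^2*(e12)^2 + (-48/125)^2*(e13)^2 + (-198/125)^2*(e23)^2 = 576/625*(+1) + 2304/15625*(+1) + 39204/15625*(-1) = -36/25 (each basis 2-blade squares to minus the product of its generators' squares); cross terms between blades sharing an index anticommute and cancel. So B^2 = -36/25.
Answer: rotation, certificate B^2 = -36/25. One invariant decides it: the square -36/25 survives every conjugation, and its sign is exactly the classification.


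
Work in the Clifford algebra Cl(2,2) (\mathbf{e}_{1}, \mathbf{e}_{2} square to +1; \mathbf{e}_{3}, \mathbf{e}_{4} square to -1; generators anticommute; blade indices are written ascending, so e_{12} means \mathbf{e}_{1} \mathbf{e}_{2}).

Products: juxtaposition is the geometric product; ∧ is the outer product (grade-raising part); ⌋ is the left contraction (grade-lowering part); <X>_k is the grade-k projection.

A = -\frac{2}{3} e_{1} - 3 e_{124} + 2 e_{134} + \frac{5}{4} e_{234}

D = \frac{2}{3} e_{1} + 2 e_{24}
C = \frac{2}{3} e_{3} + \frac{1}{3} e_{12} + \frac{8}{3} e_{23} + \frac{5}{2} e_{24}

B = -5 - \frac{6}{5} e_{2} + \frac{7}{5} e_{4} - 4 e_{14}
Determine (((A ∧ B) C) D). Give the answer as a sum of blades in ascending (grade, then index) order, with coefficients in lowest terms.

step 1: \frac{10}{3} e_{1} + \frac{4}{5} e_{12} - \frac{14}{15} e_{14} + 15 e_{124} - 10 e_{134} - \frac{25}{4} e_{234} - \frac{12}{5} e_{1234}
step 2: -\frac{4}{15} + \frac{75}{2} e_{1} + \frac{10}{9} e_{2} + \frac{125}{8} e_{3} - \frac{65}{3} e_{4} - \frac{7}{3} e_{12} + \frac{466}{45} e_{13} - \frac{166}{15} e_{14} - \frac{403}{90} e_{24} + \frac{4}{5} e_{34} + \frac{1549}{45} e_{123} - \frac{299}{15} e_{124} + \frac{7687}{180} e_{134} - \frac{10}{3} e_{234} - \frac{562}{45} e_{1234}
step 3: \frac{722}{45} - \frac{1802}{45} e_{1} - \frac{376}{9} e_{2} - \frac{32}{135} e_{3} + \frac{48}{5} e_{4} - \frac{3088}{135} e_{12} + \frac{2621}{180} e_{13} + \frac{88}{9} e_{14} + \frac{2882}{135} e_{23} - \frac{622}{45} e_{24} + \frac{7687}{270} e_{34} - \frac{7687}{90} e_{123} + \frac{9722}{135} e_{124} - \frac{3074}{45} e_{134} - \frac{12379}{540} e_{234} - \frac{832}{45} e_{1234}
Answer: \frac{722}{45} - \frac{1802}{45} e_{1} - \frac{376}{9} e_{2} - \frac{32}{135} e_{3} + \frac{48}{5} e_{4} - \frac{3088}{135} e_{12} + \frac{2621}{180} e_{13} + \frac{88}{9} e_{14} + \frac{2882}{135} e_{23} - \frac{622}{45} e_{24} + \frac{7687}{270} e_{34} - \frac{7687}{90} e_{123} + \frac{9722}{135} e_{124} - \frac{3074}{45} e_{134} - \frac{12379}{540} e_{234} - \frac{832}{45} e_{1234}


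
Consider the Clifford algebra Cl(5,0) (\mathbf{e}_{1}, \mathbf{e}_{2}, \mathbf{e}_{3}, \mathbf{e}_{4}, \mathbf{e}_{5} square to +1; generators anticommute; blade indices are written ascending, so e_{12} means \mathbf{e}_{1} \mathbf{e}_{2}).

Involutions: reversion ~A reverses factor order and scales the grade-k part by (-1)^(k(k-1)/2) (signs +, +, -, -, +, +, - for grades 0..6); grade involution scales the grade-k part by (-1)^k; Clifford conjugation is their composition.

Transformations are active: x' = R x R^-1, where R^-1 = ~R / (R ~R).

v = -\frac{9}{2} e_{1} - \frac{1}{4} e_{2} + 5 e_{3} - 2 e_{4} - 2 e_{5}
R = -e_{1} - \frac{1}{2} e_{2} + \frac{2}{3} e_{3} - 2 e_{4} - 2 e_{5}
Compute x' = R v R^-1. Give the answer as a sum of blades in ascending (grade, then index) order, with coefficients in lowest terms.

~R = -e_{1} - \frac{1}{2} e_{2} + \frac{2}{3} e_{3} - 2 e_{4} - 2 e_{5}, and R ~R = \frac{349}{36}, so R^-1 = ~R / (\frac{349}{36}).
R v = \frac{383}{24} - 2 e_{12} - 2 e_{13} - 7 e_{14} - 7 e_{15} - \frac{7}{3} e_{23} + \frac{1}{2} e_{24} + \frac{1}{2} e_{25} + \frac{26}{3} e_{34} + \frac{26}{3} e_{35}
Answer: \frac{843}{698} e_{1} - \frac{1949}{1396} e_{2} - \frac{979}{349} e_{3} - \frac{1600}{349} e_{4} - \frac{1600}{349} e_{5}


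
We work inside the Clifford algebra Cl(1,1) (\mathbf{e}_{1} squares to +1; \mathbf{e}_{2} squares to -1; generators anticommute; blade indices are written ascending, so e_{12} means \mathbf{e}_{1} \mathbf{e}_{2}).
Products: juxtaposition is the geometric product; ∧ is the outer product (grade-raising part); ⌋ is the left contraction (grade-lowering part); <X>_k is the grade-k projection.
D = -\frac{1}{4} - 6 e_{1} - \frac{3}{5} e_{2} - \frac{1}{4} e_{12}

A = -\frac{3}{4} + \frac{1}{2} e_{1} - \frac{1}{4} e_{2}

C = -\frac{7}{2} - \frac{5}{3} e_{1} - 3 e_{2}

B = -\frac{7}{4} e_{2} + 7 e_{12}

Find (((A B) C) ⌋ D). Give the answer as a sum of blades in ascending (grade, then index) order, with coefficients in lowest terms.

step 1: -\frac{7}{16} - \frac{7}{4} e_{1} + \frac{77}{16} e_{2} - \frac{49}{8} e_{12}
step 2: \frac{1813}{96} - \frac{553}{48} e_{1} - \frac{2471}{96} e_{2} + \frac{833}{24} e_{12}
step 3: \frac{25781}{640} - \frac{41041}{384} e_{1} - \frac{8113}{960} e_{2} - \frac{1813}{384} e_{12}
Answer: \frac{25781}{640} - \frac{41041}{384} e_{1} - \frac{8113}{960} e_{2} - \frac{1813}{384} e_{12}


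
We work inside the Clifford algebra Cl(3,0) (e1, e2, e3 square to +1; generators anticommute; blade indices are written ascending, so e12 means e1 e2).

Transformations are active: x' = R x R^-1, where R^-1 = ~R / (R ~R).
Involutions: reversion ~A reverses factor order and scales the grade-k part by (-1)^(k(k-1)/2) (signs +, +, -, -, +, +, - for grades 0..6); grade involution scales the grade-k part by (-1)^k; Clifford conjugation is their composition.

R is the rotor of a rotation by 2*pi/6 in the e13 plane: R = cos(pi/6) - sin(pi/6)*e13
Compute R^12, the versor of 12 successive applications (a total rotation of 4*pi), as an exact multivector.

The rotor phase is half the rotation angle and phases add under composition, so 12 steps in the e13 plane accumulate phase 12*(pi/6) = 2*pi: R^12 = cos(2*pi) - sin(2*pi)*e13.
cos(2*pi) = 1 and sin(2*pi) = 0, so R^12 = 1. The total rotation 4*pi is 2 full turns, so every vector returns to itself, yet the rotor is +1, back on the identity sheet (an even number of 2*pi turns).
Answer: 1


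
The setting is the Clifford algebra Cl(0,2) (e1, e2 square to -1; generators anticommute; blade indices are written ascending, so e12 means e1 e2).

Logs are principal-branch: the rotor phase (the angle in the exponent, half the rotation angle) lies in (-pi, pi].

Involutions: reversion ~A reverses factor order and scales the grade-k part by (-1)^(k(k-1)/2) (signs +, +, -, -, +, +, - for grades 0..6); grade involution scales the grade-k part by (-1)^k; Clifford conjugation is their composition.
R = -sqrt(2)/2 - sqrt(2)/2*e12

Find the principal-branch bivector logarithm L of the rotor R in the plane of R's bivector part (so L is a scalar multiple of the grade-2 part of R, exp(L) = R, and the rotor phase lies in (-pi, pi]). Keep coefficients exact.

The scalar part of R is -sqrt(2)/2, which pins the rotor phase on the principal branch; dividing the bivector part by the sine of that phase recovers the unit plane, and L is the phase times that plane.
Concretely: cos(phase) = -sqrt(2)/2 gives phase = ±3*pi/4, and since phase/sin(phase) is even the sign is immaterial: L = (phase/sin(phase)) * <R>_2 = (3*sqrt(2)*pi/4) * <R>_2.
Answer: -3*pi/4*e12


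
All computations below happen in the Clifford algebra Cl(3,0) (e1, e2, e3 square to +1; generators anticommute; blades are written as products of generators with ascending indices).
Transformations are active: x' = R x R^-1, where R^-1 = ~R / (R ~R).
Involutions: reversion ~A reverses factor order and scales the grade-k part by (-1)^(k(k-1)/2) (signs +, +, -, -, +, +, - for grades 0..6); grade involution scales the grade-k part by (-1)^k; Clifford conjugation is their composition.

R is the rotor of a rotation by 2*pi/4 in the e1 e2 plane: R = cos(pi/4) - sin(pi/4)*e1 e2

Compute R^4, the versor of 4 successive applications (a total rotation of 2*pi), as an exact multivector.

The rotor phase is half the rotation angle and phases add under composition, so 4 steps in the e1 e2 plane accumulate phase 4*(pi/4) = pi: R^4 = cos(pi) - sin(pi)*e1 e2.
cos(pi) = -1 and sin(pi) = 0, so R^4 = -1. The total rotation 2*pi is 1 full turn, so every vector returns to itself, yet the rotor is -1, on the OTHER sheet of the double cover (an odd number of 2*pi turns).
Answer: -1


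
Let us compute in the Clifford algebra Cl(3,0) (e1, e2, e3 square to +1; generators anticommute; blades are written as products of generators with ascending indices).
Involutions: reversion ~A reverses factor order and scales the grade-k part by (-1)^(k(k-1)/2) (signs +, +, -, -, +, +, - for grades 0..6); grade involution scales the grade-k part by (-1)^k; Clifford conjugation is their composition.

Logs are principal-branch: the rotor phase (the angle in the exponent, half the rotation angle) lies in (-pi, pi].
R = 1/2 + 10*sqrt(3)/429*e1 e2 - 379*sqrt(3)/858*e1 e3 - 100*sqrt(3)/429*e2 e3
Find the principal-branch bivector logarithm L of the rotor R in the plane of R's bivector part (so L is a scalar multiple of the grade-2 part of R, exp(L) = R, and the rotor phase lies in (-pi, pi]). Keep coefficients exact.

The scalar part of R is 1/2, so the principal-branch rotor phase is pinned; divide the bivector part by its sine to get the unit plane — L is the phase times that plane.
Concretely: cos(phase) = 1/2 gives phase = ±pi/3, and since phase/sin(phase) is even the sign is immaterial: L = (phase/sin(phase)) * <R>_2 = (2*sqrt(3)*pi/9) * <R>_2.
Answer: 20*pi/1287*e1 e2 - 379*pi/1287*e1 e3 - 200*pi/1287*e2 e3


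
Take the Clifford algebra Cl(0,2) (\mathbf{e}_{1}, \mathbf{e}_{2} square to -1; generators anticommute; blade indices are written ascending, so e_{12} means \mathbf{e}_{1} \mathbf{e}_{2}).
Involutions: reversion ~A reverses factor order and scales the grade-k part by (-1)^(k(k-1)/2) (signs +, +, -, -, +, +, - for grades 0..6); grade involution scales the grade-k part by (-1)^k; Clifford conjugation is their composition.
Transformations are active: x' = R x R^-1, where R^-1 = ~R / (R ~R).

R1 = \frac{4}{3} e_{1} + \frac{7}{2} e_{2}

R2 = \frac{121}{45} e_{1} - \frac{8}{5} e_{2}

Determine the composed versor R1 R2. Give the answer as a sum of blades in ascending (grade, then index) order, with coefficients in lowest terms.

Distribute over the terms of R1 (each basis-blade product reordered to ascending indices, repeated generators contracted through their squares):
(\frac{4}{3} e_{1}) R2 = -\frac{484}{135} - \frac{32}{15} e_{12}
(\frac{7}{2} e_{2}) R2 = \frac{28}{5} - \frac{847}{90} e_{12}
Summing the partial products and collecting blades:
Answer: \frac{272}{135} - \frac{1039}{90} e_{12}


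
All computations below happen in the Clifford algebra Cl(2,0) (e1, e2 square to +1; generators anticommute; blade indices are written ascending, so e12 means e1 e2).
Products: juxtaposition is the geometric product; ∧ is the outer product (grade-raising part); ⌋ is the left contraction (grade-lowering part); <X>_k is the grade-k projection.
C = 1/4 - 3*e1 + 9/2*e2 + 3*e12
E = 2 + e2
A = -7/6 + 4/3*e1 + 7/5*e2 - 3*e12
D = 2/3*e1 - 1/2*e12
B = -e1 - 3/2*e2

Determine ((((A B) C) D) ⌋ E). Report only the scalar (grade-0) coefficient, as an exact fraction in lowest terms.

step 1: -103/30 + 17/3*e1 - 5/4*e2 - 3/5*e12
step 2: -1301/60 + 383/30*e1 - 9/16*e2 + 113/10*e12
step 3: 2549/180 - 21221/1440*e1 - 167/12*e2 + 673/60*e12
step 4: 2593/180 + 2549/180*e2
Answer: 2593/180


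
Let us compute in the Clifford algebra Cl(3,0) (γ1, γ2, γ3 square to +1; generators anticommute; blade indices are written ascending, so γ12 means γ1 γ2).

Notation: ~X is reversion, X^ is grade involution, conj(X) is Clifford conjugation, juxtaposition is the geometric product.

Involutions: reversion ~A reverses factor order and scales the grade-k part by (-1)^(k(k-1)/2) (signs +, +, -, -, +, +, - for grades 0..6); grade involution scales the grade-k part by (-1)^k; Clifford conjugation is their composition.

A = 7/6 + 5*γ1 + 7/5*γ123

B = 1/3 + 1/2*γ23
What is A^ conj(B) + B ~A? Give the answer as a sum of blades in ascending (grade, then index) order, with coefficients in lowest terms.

first term: 7/18 - 71/30*γ1 - 7/12*γ23 + 61/30*γ123
second term: 7/18 + 71/30*γ1 + 7/12*γ23 + 61/30*γ123
Answer: 7/9 + 61/15*γ123


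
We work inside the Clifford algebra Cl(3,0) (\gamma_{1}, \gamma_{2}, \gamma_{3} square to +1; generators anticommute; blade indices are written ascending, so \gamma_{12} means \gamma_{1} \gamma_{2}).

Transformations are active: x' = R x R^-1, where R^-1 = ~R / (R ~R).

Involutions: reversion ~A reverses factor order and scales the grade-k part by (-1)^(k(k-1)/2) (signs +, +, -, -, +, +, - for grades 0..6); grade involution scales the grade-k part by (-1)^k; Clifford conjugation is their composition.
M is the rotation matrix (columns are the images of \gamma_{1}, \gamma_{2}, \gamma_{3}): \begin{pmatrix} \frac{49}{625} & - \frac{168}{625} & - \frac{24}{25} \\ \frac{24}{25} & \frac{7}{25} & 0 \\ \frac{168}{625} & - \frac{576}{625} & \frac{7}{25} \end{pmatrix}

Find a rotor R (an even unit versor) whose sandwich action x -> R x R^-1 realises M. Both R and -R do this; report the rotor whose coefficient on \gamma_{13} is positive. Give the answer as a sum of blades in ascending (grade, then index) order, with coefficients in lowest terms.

Method: write R = a + b12*\gamma_{12} + b13*\gamma_{13} + b23*\gamma_{23} with a^2 + b12^2 + b13^2 + b23^2 = 1 (so R^-1 = ~R). Expanding the columns R e_j ~R gives tr M = 4a^2 - 1 and, from the antisymmetric part, M21 - M12 = -4a*b12, M13 - M31 = 4a*b13, M32 - M23 = -4a*b23.
Here tr M = \frac{399}{625}, so a^2 = (1 + tr M)/4 = \frac{256}{625} and a = ±\frac{16}{25}. Taking a = \frac{16}{25}: M21 - M12 = \frac{768}{625}, M13 - M31 = -\frac{768}{625}, M32 - M23 = -\frac{576}{625}, giving b12 = -\frac{12}{25}, b13 = -\frac{12}{25}, b23 = \frac{9}{25}, i.e. R = \frac{16}{25} - \frac{12}{25} \gamma_{12} - \frac{12}{25} \gamma_{13} + \frac{9}{25} \gamma_{23}.
Its \gamma_{13} coefficient is negative, so report the other preimage -R.
Answer: -\frac{16}{25} + \frac{12}{25} \gamma_{12} + \frac{12}{25} \gamma_{13} - \frac{9}{25} \gamma_{23}. Key observation: the double cover Spin(3) -> SO(3) sends R and -R to the same matrix (trace \frac{399}{625} here), so the stated sign of the \gamma_{13} coefficient is what selects one sheet.


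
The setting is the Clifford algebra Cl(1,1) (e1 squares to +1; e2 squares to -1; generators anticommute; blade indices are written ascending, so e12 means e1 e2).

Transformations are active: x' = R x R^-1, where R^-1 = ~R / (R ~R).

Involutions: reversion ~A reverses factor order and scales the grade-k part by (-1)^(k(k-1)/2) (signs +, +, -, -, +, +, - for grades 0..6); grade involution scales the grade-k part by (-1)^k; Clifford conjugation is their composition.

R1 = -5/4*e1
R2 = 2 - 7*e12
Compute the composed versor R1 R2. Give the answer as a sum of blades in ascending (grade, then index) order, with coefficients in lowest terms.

Distribute over the terms of R1 (each basis-blade product reordered to ascending indices, repeated generators contracted through their squares):
(-5/4*e1) R2 = -5/2*e1 + 35/4*e2
Answer: -5/2*e1 + 35/4*e2


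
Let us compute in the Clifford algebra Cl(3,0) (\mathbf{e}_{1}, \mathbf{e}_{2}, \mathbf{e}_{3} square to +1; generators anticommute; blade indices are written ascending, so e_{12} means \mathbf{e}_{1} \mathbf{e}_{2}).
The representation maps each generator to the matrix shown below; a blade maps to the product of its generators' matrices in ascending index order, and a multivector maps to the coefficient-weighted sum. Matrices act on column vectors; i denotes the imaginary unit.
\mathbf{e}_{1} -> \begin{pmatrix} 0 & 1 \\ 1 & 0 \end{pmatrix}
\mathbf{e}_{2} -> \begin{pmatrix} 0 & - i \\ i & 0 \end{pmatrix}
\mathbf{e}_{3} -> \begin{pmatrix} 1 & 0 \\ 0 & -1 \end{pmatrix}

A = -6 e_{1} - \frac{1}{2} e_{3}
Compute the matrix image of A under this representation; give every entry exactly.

M = (-6)*rho(e_{1}) + (-\frac{1}{2})*rho(e_{3}), summed entrywise:
Answer: \begin{pmatrix} - \frac{1}{2} & -6 \\ -6 & \frac{1}{2} \end{pmatrix}


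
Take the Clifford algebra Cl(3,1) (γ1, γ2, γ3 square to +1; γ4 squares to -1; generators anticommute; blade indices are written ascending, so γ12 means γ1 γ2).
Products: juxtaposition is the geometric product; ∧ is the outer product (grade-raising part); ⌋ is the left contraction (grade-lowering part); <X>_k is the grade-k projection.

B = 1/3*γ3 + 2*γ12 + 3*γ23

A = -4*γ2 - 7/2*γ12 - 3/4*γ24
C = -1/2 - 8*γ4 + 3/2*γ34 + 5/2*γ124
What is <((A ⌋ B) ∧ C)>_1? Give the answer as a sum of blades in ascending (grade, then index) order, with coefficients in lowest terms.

step 1: 7 + 8*γ1 - 12*γ3
step 2: -7/2 - 4*γ1 + 6*γ3 - 56*γ4 - 64*γ14 + 213/2*γ34 + 35/2*γ124 + 12*γ134 - 30*γ1234
step 3: -4*γ1 + 6*γ3 - 56*γ4
Answer: -4*γ1 + 6*γ3 - 56*γ4


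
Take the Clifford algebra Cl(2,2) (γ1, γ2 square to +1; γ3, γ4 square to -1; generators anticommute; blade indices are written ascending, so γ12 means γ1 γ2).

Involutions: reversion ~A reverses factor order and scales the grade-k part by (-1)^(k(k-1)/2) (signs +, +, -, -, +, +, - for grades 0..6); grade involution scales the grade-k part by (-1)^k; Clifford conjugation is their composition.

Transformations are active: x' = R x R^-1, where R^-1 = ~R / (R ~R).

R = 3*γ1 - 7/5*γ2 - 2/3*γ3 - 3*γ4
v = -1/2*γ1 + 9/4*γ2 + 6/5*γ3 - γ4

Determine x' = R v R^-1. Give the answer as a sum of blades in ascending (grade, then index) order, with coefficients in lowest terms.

~R = 3*γ1 - 7/5*γ2 - 2/3*γ3 - 3*γ4, and R ~R = 341/225, so R^-1 = ~R / (341/225).
R v = -137/20 + 121/20*γ12 + 49/15*γ13 - 9/2*γ14 - 9/50*γ23 + 163/20*γ24 + 64/15*γ34
Answer: -9077/341*γ1 + 14193/1364*γ2 + 8229/1705*γ3 + 19177/682*γ4


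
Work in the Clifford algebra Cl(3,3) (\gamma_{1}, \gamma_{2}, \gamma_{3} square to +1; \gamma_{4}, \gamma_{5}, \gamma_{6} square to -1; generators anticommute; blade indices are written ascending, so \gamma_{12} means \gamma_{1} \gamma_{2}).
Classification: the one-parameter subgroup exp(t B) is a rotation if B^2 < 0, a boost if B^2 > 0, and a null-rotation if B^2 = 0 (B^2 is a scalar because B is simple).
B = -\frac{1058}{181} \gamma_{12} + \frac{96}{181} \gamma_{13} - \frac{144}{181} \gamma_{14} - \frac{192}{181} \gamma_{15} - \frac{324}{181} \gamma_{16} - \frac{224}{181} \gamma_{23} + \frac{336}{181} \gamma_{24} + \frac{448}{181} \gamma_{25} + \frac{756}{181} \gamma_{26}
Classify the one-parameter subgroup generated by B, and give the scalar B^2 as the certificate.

B^2 term by term: the squares give (-\frac{1058}{181})^2*(\gamma_{12})^2 + (\frac{96}{181})^2*(\gamma_{13})^2 + (-\frac{144}{181})^2*(\gamma_{14})^2 + (-\frac{192}{181})^2*(\gamma_{15})^2 + (-\frac{324}{181})^2*(\gamma_{16})^2 + (-\frac{224}{181})^2*(\gamma_{23})^2 + (\frac{336}{181})^2*(\gamma_{24})^2 + (\frac{448}{181})^2*(\gamma_{25})^2 + (\frac{756}{181})^2*(\gamma_{26})^2 = \frac{1119364}{32761}*(-1) + \frac{9216}{32761}*(-1) + \frac{20736}{32761}*(+1) + \frac{36864}{32761}*(+1) + \frac{104976}{32761}*(+1) + \frac{50176}{32761}*(-1) + \frac{112896}{32761}*(+1) + \frac{200704}{32761}*(+1) + \frac{571536}{32761}*(+1) = -4 (each basis 2-blade squares to minus the product of its generators' squares); cross terms between blades sharing an index anticommute and cancel; the commuting (index-disjoint) pairs give grade-4 terms 2*c*c'*(blade product), which cancel blade by blade — \gamma_{1234}: -\frac{64512}{32761} + \frac{64512}{32761} = 0; \gamma_{1235}: -\frac{86016}{32761} + \frac{86016}{32761} = 0; \gamma_{1236}: -\frac{145152}{32761} + \frac{145152}{32761} = 0; \gamma_{1245}: \frac{129024}{32761} - \frac{129024}{32761} = 0; \gamma_{1246}: \frac{217728}{32761} - \frac{217728}{32761} = 0; \gamma_{1256}: \frac{290304}{32761} - \frac{290304}{32761} = 0 — confirming B is simple. So B^2 = -4.
Answer: rotation, certificate B^2 = -4. The scalar -4 is the complete invariant here: its sign names the subgroup type.


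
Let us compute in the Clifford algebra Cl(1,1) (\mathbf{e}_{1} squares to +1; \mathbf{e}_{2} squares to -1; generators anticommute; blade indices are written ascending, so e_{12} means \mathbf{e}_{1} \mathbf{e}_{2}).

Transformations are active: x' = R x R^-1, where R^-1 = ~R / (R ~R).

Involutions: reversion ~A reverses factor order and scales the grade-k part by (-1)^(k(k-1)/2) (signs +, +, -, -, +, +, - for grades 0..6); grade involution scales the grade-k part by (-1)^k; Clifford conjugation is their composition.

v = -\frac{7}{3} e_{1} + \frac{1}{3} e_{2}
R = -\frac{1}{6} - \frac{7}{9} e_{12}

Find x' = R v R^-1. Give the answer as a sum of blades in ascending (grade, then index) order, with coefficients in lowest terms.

~R = -\frac{1}{6} + \frac{7}{9} e_{12}, and R ~R = -\frac{187}{324}, so R^-1 = ~R / (-\frac{187}{324}).
R v = \frac{35}{54} e_{1} - \frac{101}{54} e_{2}
Answer: \frac{1519}{561} e_{1} - \frac{793}{561} e_{2}


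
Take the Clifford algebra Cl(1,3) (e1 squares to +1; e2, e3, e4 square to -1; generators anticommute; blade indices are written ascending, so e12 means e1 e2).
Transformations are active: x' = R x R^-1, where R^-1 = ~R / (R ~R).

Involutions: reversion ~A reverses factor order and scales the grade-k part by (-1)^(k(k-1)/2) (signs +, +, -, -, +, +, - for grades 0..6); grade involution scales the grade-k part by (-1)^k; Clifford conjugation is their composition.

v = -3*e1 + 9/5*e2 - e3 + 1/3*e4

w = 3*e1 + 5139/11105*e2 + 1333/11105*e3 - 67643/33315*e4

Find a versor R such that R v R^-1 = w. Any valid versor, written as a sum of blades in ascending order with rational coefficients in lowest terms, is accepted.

Since q(v) = q(w) = 1046/225, the sum R = v + w = 25128/11105*e2 - 9772/11105*e3 - 18846/11105*e4 does the job whenever invertible.
Answer: 25128/11105*e2 - 9772/11105*e3 - 18846/11105*e4


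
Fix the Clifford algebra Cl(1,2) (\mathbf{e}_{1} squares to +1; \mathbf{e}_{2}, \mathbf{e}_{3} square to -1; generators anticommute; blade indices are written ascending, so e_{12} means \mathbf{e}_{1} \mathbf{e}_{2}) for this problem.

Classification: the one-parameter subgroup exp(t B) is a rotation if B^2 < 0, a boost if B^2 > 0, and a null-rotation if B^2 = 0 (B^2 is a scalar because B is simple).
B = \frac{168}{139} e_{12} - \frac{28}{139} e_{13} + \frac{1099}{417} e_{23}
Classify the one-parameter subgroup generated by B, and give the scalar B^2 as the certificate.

B^2 term by term: the squares give (\frac{168}{139})^2*(e_{12})^2 + (-\frac{28}{139})^2*(e_{13})^2 + (\frac{1099}{417})^2*(e_{23})^2 = \frac{28224}{19321}*(+1) + \frac{784}{19321}*(+1) + \frac{1207801}{173889}*(-1) = -\frac{49}{9} (each basis 2-blade squares to minus the product of its generators' squares); cross terms between blades sharing an index anticommute and cancel. So B^2 = -\frac{49}{9}.
Answer: rotation, certificate B^2 = -\frac{49}{9}. The scalar -\frac{49}{9} is the complete invariant here: its sign names the subgroup type.


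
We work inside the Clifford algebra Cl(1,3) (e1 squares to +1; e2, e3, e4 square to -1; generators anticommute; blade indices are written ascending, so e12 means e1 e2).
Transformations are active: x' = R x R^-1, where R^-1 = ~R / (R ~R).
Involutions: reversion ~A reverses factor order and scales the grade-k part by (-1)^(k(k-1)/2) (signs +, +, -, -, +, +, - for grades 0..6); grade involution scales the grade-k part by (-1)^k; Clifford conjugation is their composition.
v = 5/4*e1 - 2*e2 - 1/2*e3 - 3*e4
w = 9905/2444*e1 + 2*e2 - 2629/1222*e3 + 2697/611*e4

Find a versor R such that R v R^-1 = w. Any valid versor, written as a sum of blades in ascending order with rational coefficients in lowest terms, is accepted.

A norm check does it: q(v) = q(w) = -187/16, hence R = v + w = 3240/611*e1 - 1620/611*e3 + 864/611*e4 realises the map — parallel part kept, (v - w)/2 negated, v carried to w.
Answer: 3240/611*e1 - 1620/611*e3 + 864/611*e4


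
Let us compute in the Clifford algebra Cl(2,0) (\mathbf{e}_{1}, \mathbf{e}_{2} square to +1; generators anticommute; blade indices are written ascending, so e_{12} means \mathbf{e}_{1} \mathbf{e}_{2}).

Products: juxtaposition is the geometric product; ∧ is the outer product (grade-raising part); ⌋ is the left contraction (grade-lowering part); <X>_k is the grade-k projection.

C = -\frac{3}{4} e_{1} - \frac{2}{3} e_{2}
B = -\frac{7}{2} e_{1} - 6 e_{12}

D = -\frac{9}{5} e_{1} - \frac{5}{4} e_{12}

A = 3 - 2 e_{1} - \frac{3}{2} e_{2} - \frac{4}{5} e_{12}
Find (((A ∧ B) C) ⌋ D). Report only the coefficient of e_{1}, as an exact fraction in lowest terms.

step 1: -\frac{21}{2} e_{1} - \frac{93}{4} e_{12}
step 2: \frac{63}{8} + \frac{31}{2} e_{1} - \frac{279}{16} e_{2} + 7 e_{12}
step 3: -\frac{383}{20} - \frac{11511}{320} e_{1} - \frac{155}{8} e_{2} - \frac{315}{32} e_{12}
Answer: -\frac{11511}{320}
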